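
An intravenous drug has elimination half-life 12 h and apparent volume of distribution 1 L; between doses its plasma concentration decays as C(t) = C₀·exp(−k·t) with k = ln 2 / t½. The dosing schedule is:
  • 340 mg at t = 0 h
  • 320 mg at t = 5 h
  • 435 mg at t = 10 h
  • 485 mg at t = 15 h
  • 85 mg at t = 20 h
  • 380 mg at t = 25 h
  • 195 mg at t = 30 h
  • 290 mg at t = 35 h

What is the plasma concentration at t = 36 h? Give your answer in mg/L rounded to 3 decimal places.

k = ln 2 / 12 = 0.05776 per h
Dose 1 (340 mg at t=0 h): 340·exp(−0.05776·36) = 42.500 mg/L
Dose 2 (320 mg at t=5 h): 320·exp(−0.05776·31) = 53.394 mg/L
Dose 3 (435 mg at t=10 h): 435·exp(−0.05776·26) = 96.885 mg/L
Dose 4 (485 mg at t=15 h): 485·exp(−0.05776·21) = 144.191 mg/L
Dose 5 (85 mg at t=20 h): 85·exp(−0.05776·16) = 33.732 mg/L
Dose 6 (380 mg at t=25 h): 380·exp(−0.05776·11) = 201.298 mg/L
Dose 7 (195 mg at t=30 h): 195·exp(−0.05776·6) = 137.886 mg/L
Dose 8 (290 mg at t=35 h): 290·exp(−0.05776·1) = 273.724 mg/L
C(36) = 42.500 + 53.394 + 96.885 + 144.191 + 33.732 + 201.298 + 137.886 + 273.724 = 983.610 mg/L

983.610 mg/L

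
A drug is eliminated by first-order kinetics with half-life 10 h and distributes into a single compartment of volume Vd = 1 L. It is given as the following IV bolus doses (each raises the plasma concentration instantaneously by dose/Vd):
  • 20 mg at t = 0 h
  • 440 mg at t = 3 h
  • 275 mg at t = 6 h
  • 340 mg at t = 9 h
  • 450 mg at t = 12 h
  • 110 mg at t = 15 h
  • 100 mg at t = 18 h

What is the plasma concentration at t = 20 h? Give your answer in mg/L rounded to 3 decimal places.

k = ln 2 / 10 = 0.06931 per h
Dose 1 (20 mg at t=0 h): 20·exp(−0.06931·20) = 5.000 mg/L
Dose 2 (440 mg at t=3 h): 440·exp(−0.06931·17) = 135.426 mg/L
Dose 3 (275 mg at t=6 h): 275·exp(−0.06931·14) = 104.206 mg/L
Dose 4 (340 mg at t=9 h): 340·exp(−0.06931·11) = 158.616 mg/L
Dose 5 (450 mg at t=12 h): 450·exp(−0.06931·8) = 258.457 mg/L
Dose 6 (110 mg at t=15 h): 110·exp(−0.06931·5) = 77.782 mg/L
Dose 7 (100 mg at t=18 h): 100·exp(−0.06931·2) = 87.055 mg/L
C(20) = 5.000 + 135.426 + 104.206 + 158.616 + 258.457 + 77.782 + 87.055 = 826.541 mg/L

826.541 mg/L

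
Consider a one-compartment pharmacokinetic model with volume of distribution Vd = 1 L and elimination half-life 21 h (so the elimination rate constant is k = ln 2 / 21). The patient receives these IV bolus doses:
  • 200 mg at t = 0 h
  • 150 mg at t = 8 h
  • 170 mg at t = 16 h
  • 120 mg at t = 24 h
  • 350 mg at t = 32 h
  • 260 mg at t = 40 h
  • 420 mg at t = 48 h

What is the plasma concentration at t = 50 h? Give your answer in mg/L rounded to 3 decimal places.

955.404 mg/L

k = ln 2 / 21 = 0.03301 per h
Dose 1 (200 mg at t=0 h): 200·exp(−0.03301·50) = 38.397 mg/L
Dose 2 (150 mg at t=8 h): 150·exp(−0.03301·42) = 37.500 mg/L
Dose 3 (170 mg at t=16 h): 170·exp(−0.03301·34) = 55.344 mg/L
Dose 4 (120 mg at t=24 h): 120·exp(−0.03301·26) = 50.872 mg/L
Dose 5 (350 mg at t=32 h): 350·exp(−0.03301·18) = 193.216 mg/L
Dose 6 (260 mg at t=40 h): 260·exp(−0.03301·10) = 186.907 mg/L
Dose 7 (420 mg at t=48 h): 420·exp(−0.03301·2) = 393.169 mg/L
C(50) = 38.397 + 37.500 + 55.344 + 50.872 + 193.216 + 186.907 + 393.169 = 955.404 mg/L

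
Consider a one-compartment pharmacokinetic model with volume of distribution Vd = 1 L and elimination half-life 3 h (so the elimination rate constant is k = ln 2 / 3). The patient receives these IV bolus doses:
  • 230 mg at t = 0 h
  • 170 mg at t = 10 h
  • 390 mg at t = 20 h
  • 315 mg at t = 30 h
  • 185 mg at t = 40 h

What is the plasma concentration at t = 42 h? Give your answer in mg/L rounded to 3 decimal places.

138.767 mg/L

k = ln 2 / 3 = 0.23105 per h
Dose 1 (230 mg at t=0 h): 230·exp(−0.23105·42) = 0.014 mg/L
Dose 2 (170 mg at t=10 h): 170·exp(−0.23105·32) = 0.105 mg/L
Dose 3 (390 mg at t=20 h): 390·exp(−0.23105·22) = 2.418 mg/L
Dose 4 (315 mg at t=30 h): 315·exp(−0.23105·12) = 19.688 mg/L
Dose 5 (185 mg at t=40 h): 185·exp(−0.23105·2) = 116.543 mg/L
C(42) = 0.014 + 0.105 + 2.418 + 19.688 + 116.543 = 138.767 mg/L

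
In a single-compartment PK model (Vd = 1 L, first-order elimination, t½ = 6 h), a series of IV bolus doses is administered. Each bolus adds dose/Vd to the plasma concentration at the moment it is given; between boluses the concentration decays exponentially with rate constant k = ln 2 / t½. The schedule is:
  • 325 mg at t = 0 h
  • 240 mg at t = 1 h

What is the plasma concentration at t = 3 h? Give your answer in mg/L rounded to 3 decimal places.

420.298 mg/L

k = ln 2 / 6 = 0.11552 per h
Dose 1 (325 mg at t=0 h): 325·exp(−0.11552·3) = 229.810 mg/L
Dose 2 (240 mg at t=1 h): 240·exp(−0.11552·2) = 190.488 mg/L
C(3) = 229.810 + 190.488 = 420.298 mg/L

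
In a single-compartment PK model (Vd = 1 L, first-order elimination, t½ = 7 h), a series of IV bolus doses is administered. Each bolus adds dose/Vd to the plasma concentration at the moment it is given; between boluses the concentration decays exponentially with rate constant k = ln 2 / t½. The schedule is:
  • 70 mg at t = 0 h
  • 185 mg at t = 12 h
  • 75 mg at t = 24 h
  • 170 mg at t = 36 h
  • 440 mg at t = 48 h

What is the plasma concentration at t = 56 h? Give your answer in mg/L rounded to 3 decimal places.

228.520 mg/L

k = ln 2 / 7 = 0.09902 per h
Dose 1 (70 mg at t=0 h): 70·exp(−0.09902·56) = 0.273 mg/L
Dose 2 (185 mg at t=12 h): 185·exp(−0.09902·44) = 2.371 mg/L
Dose 3 (75 mg at t=24 h): 75·exp(−0.09902·32) = 3.154 mg/L
Dose 4 (170 mg at t=36 h): 170·exp(−0.09902·20) = 23.462 mg/L
Dose 5 (440 mg at t=48 h): 440·exp(−0.09902·8) = 199.259 mg/L
C(56) = 0.273 + 2.371 + 3.154 + 23.462 + 199.259 = 228.520 mg/L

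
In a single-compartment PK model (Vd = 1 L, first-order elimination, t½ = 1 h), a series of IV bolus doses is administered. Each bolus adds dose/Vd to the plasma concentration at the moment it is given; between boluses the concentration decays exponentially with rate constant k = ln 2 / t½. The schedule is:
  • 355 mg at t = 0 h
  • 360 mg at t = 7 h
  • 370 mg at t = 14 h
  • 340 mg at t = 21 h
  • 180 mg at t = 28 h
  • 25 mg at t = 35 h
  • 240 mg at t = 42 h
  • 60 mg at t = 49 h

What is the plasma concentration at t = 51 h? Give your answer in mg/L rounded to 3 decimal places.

15.469 mg/L

k = ln 2 / 1 = 0.69315 per h
Dose 1 (355 mg at t=0 h): 355·exp(−0.69315·51) = 0.000 mg/L
Dose 2 (360 mg at t=7 h): 360·exp(−0.69315·44) = 0.000 mg/L
Dose 3 (370 mg at t=14 h): 370·exp(−0.69315·37) = 0.000 mg/L
Dose 4 (340 mg at t=21 h): 340·exp(−0.69315·30) = 0.000 mg/L
Dose 5 (180 mg at t=28 h): 180·exp(−0.69315·23) = 0.000 mg/L
Dose 6 (25 mg at t=35 h): 25·exp(−0.69315·16) = 0.000 mg/L
Dose 7 (240 mg at t=42 h): 240·exp(−0.69315·9) = 0.469 mg/L
Dose 8 (60 mg at t=49 h): 60·exp(−0.69315·2) = 15.000 mg/L
C(51) = 0.000 + 0.000 + 0.000 + 0.000 + 0.000 + 0.000 + 0.469 + 15.000 = 15.469 mg/L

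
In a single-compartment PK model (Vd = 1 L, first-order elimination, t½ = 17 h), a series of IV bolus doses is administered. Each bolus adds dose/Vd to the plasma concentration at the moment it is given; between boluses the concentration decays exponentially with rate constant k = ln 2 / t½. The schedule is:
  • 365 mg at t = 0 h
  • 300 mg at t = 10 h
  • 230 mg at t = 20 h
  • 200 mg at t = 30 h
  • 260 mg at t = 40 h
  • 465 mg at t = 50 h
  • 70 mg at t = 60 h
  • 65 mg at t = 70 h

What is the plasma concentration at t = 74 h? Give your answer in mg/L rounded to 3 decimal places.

433.174 mg/L

k = ln 2 / 17 = 0.04077 per h
Dose 1 (365 mg at t=0 h): 365·exp(−0.04077·74) = 17.862 mg/L
Dose 2 (300 mg at t=10 h): 300·exp(−0.04077·64) = 22.072 mg/L
Dose 3 (230 mg at t=20 h): 230·exp(−0.04077·54) = 25.440 mg/L
Dose 4 (200 mg at t=30 h): 200·exp(−0.04077·44) = 33.258 mg/L
Dose 5 (260 mg at t=40 h): 260·exp(−0.04077·34) = 65.000 mg/L
Dose 6 (465 mg at t=50 h): 465·exp(−0.04077·24) = 174.771 mg/L
Dose 7 (70 mg at t=60 h): 70·exp(−0.04077·14) = 39.554 mg/L
Dose 8 (65 mg at t=70 h): 65·exp(−0.04077·4) = 55.218 mg/L
C(74) = 17.862 + 22.072 + 25.440 + 33.258 + 65.000 + 174.771 + 39.554 + 55.218 = 433.174 mg/L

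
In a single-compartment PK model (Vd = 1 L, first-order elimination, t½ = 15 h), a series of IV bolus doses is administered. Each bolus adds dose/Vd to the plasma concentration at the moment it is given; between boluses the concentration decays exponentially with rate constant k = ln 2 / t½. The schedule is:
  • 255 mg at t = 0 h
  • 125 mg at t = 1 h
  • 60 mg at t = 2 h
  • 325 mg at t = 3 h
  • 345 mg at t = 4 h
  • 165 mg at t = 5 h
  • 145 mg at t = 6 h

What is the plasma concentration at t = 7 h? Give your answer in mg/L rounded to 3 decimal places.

1186.260 mg/L

k = ln 2 / 15 = 0.04621 per h
Dose 1 (255 mg at t=0 h): 255·exp(−0.04621·7) = 184.527 mg/L
Dose 2 (125 mg at t=1 h): 125·exp(−0.04621·6) = 94.732 mg/L
Dose 3 (60 mg at t=2 h): 60·exp(−0.04621·5) = 47.622 mg/L
Dose 4 (325 mg at t=3 h): 325·exp(−0.04621·4) = 270.152 mg/L
Dose 5 (345 mg at t=4 h): 345·exp(−0.04621·3) = 300.340 mg/L
Dose 6 (165 mg at t=5 h): 165·exp(−0.04621·2) = 150.434 mg/L
Dose 7 (145 mg at t=6 h): 145·exp(−0.04621·1) = 138.452 mg/L
C(7) = 184.527 + 94.732 + 47.622 + 270.152 + 300.340 + 150.434 + 138.452 = 1186.260 mg/L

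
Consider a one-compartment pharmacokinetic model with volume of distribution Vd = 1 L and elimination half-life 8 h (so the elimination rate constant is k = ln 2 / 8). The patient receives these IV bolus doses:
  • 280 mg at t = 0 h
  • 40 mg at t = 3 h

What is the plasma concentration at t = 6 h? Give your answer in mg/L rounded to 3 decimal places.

k = ln 2 / 8 = 0.08664 per h
Dose 1 (280 mg at t=0 h): 280·exp(−0.08664·6) = 166.489 mg/L
Dose 2 (40 mg at t=3 h): 40·exp(−0.08664·3) = 30.844 mg/L
C(6) = 166.489 + 30.844 = 197.333 mg/L

197.333 mg/L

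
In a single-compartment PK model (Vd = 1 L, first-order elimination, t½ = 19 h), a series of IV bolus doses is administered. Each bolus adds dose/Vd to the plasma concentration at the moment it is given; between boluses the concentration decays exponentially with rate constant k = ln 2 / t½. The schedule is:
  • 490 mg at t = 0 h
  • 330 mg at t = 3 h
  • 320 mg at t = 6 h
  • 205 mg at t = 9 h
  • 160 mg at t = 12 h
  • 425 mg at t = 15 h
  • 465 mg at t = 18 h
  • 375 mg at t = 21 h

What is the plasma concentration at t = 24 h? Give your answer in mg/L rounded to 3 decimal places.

1761.126 mg/L

k = ln 2 / 19 = 0.03648 per h
Dose 1 (490 mg at t=0 h): 490·exp(−0.03648·24) = 204.149 mg/L
Dose 2 (330 mg at t=3 h): 330·exp(−0.03648·21) = 153.390 mg/L
Dose 3 (320 mg at t=6 h): 320·exp(−0.03648·18) = 165.945 mg/L
Dose 4 (205 mg at t=9 h): 205·exp(−0.03648·15) = 118.604 mg/L
Dose 5 (160 mg at t=12 h): 160·exp(−0.03648·12) = 103.275 mg/L
Dose 6 (425 mg at t=15 h): 425·exp(−0.03648·9) = 306.052 mg/L
Dose 7 (465 mg at t=18 h): 465·exp(−0.03648·6) = 373.586 mg/L
Dose 8 (375 mg at t=21 h): 375·exp(−0.03648·3) = 336.125 mg/L
C(24) = 204.149 + 153.390 + 165.945 + 118.604 + 103.275 + 306.052 + 373.586 + 336.125 = 1761.126 mg/L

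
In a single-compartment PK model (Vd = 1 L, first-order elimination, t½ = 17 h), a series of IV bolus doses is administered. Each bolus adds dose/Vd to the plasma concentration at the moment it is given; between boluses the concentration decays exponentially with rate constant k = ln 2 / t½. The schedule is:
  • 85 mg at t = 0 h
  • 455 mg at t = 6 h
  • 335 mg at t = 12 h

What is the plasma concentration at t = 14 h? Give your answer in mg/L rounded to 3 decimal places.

k = ln 2 / 17 = 0.04077 per h
Dose 1 (85 mg at t=0 h): 85·exp(−0.04077·14) = 48.030 mg/L
Dose 2 (455 mg at t=6 h): 455·exp(−0.04077·8) = 328.360 mg/L
Dose 3 (335 mg at t=12 h): 335·exp(−0.04077·2) = 308.766 mg/L
C(14) = 48.030 + 328.360 + 308.766 = 685.156 mg/L

685.156 mg/L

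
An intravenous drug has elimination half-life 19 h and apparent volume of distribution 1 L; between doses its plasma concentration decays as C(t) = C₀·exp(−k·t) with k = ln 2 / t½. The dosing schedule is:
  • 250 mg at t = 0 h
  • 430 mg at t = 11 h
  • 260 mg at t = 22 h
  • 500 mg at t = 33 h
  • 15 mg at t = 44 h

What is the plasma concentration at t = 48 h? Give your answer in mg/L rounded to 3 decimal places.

557.832 mg/L

k = ln 2 / 19 = 0.03648 per h
Dose 1 (250 mg at t=0 h): 250·exp(−0.03648·48) = 43.395 mg/L
Dose 2 (430 mg at t=11 h): 430·exp(−0.03648·37) = 111.494 mg/L
Dose 3 (260 mg at t=22 h): 260·exp(−0.03648·26) = 100.702 mg/L
Dose 4 (500 mg at t=33 h): 500·exp(−0.03648·15) = 289.278 mg/L
Dose 5 (15 mg at t=44 h): 15·exp(−0.03648·4) = 12.963 mg/L
C(48) = 43.395 + 111.494 + 100.702 + 289.278 + 12.963 = 557.832 mg/L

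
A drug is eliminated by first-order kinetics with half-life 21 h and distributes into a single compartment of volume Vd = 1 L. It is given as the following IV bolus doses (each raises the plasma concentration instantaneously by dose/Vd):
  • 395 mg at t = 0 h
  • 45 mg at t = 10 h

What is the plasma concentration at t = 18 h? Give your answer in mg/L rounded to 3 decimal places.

k = ln 2 / 21 = 0.03301 per h
Dose 1 (395 mg at t=0 h): 395·exp(−0.03301·18) = 218.058 mg/L
Dose 2 (45 mg at t=10 h): 45·exp(−0.03301·8) = 34.557 mg/L
C(18) = 218.058 + 34.557 = 252.615 mg/L

252.615 mg/L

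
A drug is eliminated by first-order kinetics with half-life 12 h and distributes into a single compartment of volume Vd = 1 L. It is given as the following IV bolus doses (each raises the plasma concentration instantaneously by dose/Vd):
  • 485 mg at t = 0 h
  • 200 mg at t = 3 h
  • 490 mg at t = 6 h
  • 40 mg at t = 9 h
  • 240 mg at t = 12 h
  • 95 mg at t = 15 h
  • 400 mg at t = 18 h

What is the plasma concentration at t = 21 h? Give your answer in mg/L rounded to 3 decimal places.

987.160 mg/L

k = ln 2 / 12 = 0.05776 per h
Dose 1 (485 mg at t=0 h): 485·exp(−0.05776·21) = 144.191 mg/L
Dose 2 (200 mg at t=3 h): 200·exp(−0.05776·18) = 70.711 mg/L
Dose 3 (490 mg at t=6 h): 490·exp(−0.05776·15) = 206.020 mg/L
Dose 4 (40 mg at t=9 h): 40·exp(−0.05776·12) = 20.000 mg/L
Dose 5 (240 mg at t=12 h): 240·exp(−0.05776·9) = 142.705 mg/L
Dose 6 (95 mg at t=15 h): 95·exp(−0.05776·6) = 67.175 mg/L
Dose 7 (400 mg at t=18 h): 400·exp(−0.05776·3) = 336.359 mg/L
C(21) = 144.191 + 70.711 + 206.020 + 20.000 + 142.705 + 67.175 + 336.359 = 987.160 mg/L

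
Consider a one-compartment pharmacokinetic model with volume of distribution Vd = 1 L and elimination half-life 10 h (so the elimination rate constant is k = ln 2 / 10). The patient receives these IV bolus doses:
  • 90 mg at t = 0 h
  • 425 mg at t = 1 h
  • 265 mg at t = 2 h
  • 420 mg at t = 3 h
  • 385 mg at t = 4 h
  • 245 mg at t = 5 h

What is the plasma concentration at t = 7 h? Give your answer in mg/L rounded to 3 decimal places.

1367.483 mg/L

k = ln 2 / 10 = 0.06931 per h
Dose 1 (90 mg at t=0 h): 90·exp(−0.06931·7) = 55.401 mg/L
Dose 2 (425 mg at t=1 h): 425·exp(−0.06931·6) = 280.395 mg/L
Dose 3 (265 mg at t=2 h): 265·exp(−0.06931·5) = 187.383 mg/L
Dose 4 (420 mg at t=3 h): 420·exp(−0.06931·4) = 318.300 mg/L
Dose 5 (385 mg at t=4 h): 385·exp(−0.06931·3) = 312.717 mg/L
Dose 6 (245 mg at t=5 h): 245·exp(−0.06931·2) = 213.285 mg/L
C(7) = 55.401 + 280.395 + 187.383 + 318.300 + 312.717 + 213.285 = 1367.483 mg/L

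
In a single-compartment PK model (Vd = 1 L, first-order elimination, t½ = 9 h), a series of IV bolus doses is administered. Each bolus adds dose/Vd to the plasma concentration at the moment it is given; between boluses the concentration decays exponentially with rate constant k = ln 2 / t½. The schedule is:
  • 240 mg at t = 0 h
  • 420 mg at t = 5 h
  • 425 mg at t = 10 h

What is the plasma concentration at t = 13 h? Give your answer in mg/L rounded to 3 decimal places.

k = ln 2 / 9 = 0.07702 per h
Dose 1 (240 mg at t=0 h): 240·exp(−0.07702·13) = 88.184 mg/L
Dose 2 (420 mg at t=5 h): 420·exp(−0.07702·8) = 226.813 mg/L
Dose 3 (425 mg at t=10 h): 425·exp(−0.07702·3) = 337.323 mg/L
C(13) = 88.184 + 226.813 + 337.323 = 652.319 mg/L

652.319 mg/L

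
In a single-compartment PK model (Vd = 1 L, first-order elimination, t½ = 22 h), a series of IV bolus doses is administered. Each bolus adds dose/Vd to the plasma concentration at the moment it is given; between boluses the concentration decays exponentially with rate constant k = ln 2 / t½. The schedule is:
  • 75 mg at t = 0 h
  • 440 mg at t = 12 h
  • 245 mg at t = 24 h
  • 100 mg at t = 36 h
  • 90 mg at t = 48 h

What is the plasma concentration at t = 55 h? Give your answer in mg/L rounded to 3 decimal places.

346.177 mg/L

k = ln 2 / 22 = 0.03151 per h
Dose 1 (75 mg at t=0 h): 75·exp(−0.03151·55) = 13.258 mg/L
Dose 2 (440 mg at t=12 h): 440·exp(−0.03151·43) = 113.521 mg/L
Dose 3 (245 mg at t=24 h): 245·exp(−0.03151·31) = 92.254 mg/L
Dose 4 (100 mg at t=36 h): 100·exp(−0.03151·19) = 54.957 mg/L
Dose 5 (90 mg at t=48 h): 90·exp(−0.03151·7) = 72.187 mg/L
C(55) = 13.258 + 113.521 + 92.254 + 54.957 + 72.187 = 346.177 mg/L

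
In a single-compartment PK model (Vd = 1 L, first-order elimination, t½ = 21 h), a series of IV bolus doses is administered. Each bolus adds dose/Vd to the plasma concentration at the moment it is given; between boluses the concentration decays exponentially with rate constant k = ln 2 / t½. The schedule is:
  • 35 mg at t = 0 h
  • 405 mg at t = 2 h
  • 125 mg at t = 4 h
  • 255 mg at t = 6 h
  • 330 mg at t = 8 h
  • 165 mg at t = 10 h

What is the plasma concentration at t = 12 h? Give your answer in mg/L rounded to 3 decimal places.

k = ln 2 / 21 = 0.03301 per h
Dose 1 (35 mg at t=0 h): 35·exp(−0.03301·12) = 23.553 mg/L
Dose 2 (405 mg at t=2 h): 405·exp(−0.03301·10) = 291.144 mg/L
Dose 3 (125 mg at t=4 h): 125·exp(−0.03301·8) = 95.991 mg/L
Dose 4 (255 mg at t=6 h): 255·exp(−0.03301·6) = 209.186 mg/L
Dose 5 (330 mg at t=8 h): 330·exp(−0.03301·4) = 289.184 mg/L
Dose 6 (165 mg at t=10 h): 165·exp(−0.03301·2) = 154.459 mg/L
C(12) = 23.553 + 291.144 + 95.991 + 209.186 + 289.184 + 154.459 = 1063.518 mg/L

1063.518 mg/L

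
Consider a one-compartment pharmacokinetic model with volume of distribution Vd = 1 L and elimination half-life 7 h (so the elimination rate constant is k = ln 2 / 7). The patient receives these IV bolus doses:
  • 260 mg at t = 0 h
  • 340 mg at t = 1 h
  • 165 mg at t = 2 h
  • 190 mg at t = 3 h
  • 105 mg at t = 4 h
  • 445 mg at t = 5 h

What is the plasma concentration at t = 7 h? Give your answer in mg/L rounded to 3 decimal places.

989.188 mg/L

k = ln 2 / 7 = 0.09902 per h
Dose 1 (260 mg at t=0 h): 260·exp(−0.09902·7) = 130.000 mg/L
Dose 2 (340 mg at t=1 h): 340·exp(−0.09902·6) = 187.695 mg/L
Dose 3 (165 mg at t=2 h): 165·exp(−0.09902·5) = 100.569 mg/L
Dose 4 (190 mg at t=3 h): 190·exp(−0.09902·4) = 127.861 mg/L
Dose 5 (105 mg at t=4 h): 105·exp(−0.09902·3) = 78.015 mg/L
Dose 6 (445 mg at t=5 h): 445·exp(−0.09902·2) = 365.049 mg/L
C(7) = 130.000 + 187.695 + 100.569 + 127.861 + 78.015 + 365.049 = 989.188 mg/L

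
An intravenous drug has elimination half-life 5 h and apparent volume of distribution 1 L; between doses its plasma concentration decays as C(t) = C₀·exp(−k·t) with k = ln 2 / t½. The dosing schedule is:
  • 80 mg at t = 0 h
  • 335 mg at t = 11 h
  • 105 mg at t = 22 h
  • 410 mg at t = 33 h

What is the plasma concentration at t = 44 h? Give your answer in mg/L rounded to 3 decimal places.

k = ln 2 / 5 = 0.13863 per h
Dose 1 (80 mg at t=0 h): 80·exp(−0.13863·44) = 0.179 mg/L
Dose 2 (335 mg at t=11 h): 335·exp(−0.13863·33) = 3.453 mg/L
Dose 3 (105 mg at t=22 h): 105·exp(−0.13863·22) = 4.973 mg/L
Dose 4 (410 mg at t=33 h): 410·exp(−0.13863·11) = 89.231 mg/L
C(44) = 0.179 + 3.453 + 4.973 + 89.231 = 97.838 mg/L

97.838 mg/L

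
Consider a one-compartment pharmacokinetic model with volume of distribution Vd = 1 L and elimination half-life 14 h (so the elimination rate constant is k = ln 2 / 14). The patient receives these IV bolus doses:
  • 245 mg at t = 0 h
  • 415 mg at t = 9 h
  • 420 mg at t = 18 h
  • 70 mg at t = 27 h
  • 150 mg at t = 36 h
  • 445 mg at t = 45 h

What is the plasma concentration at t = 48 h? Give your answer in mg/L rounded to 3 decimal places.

669.170 mg/L

k = ln 2 / 14 = 0.04951 per h
Dose 1 (245 mg at t=0 h): 245·exp(−0.04951·48) = 22.754 mg/L
Dose 2 (415 mg at t=9 h): 415·exp(−0.04951·39) = 60.182 mg/L
Dose 3 (420 mg at t=18 h): 420·exp(−0.04951·30) = 95.101 mg/L
Dose 4 (70 mg at t=27 h): 70·exp(−0.04951·21) = 24.749 mg/L
Dose 5 (150 mg at t=36 h): 150·exp(−0.04951·12) = 82.807 mg/L
Dose 6 (445 mg at t=45 h): 445·exp(−0.04951·3) = 383.578 mg/L
C(48) = 22.754 + 60.182 + 95.101 + 24.749 + 82.807 + 383.578 = 669.170 mg/L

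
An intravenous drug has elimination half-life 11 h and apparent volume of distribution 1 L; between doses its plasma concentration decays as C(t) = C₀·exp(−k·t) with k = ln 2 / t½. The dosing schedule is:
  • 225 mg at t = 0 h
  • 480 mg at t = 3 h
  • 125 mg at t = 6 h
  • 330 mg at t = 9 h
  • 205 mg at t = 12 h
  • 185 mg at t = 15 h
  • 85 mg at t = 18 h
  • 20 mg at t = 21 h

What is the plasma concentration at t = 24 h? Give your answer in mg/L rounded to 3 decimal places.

621.801 mg/L

k = ln 2 / 11 = 0.06301 per h
Dose 1 (225 mg at t=0 h): 225·exp(−0.06301·24) = 49.590 mg/L
Dose 2 (480 mg at t=3 h): 480·exp(−0.06301·21) = 127.805 mg/L
Dose 3 (125 mg at t=6 h): 125·exp(−0.06301·18) = 40.208 mg/L
Dose 4 (330 mg at t=9 h): 330·exp(−0.06301·15) = 128.239 mg/L
Dose 5 (205 mg at t=12 h): 205·exp(−0.06301·12) = 96.240 mg/L
Dose 6 (185 mg at t=15 h): 185·exp(−0.06301·9) = 104.924 mg/L
Dose 7 (85 mg at t=18 h): 85·exp(−0.06301·6) = 58.240 mg/L
Dose 8 (20 mg at t=21 h): 20·exp(−0.06301·3) = 16.555 mg/L
C(24) = 49.590 + 127.805 + 40.208 + 128.239 + 96.240 + 104.924 + 58.240 + 16.555 = 621.801 mg/L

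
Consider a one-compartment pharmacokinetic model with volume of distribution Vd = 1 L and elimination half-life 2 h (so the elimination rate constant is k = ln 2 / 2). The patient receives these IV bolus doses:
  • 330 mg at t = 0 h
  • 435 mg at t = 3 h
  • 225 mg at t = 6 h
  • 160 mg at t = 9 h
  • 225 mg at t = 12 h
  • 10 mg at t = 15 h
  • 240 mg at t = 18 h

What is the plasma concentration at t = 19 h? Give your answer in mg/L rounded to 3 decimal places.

k = ln 2 / 2 = 0.34657 per h
Dose 1 (330 mg at t=0 h): 330·exp(−0.34657·19) = 0.456 mg/L
Dose 2 (435 mg at t=3 h): 435·exp(−0.34657·16) = 1.699 mg/L
Dose 3 (225 mg at t=6 h): 225·exp(−0.34657·13) = 2.486 mg/L
Dose 4 (160 mg at t=9 h): 160·exp(−0.34657·10) = 5.000 mg/L
Dose 5 (225 mg at t=12 h): 225·exp(−0.34657·7) = 19.887 mg/L
Dose 6 (10 mg at t=15 h): 10·exp(−0.34657·4) = 2.500 mg/L
Dose 7 (240 mg at t=18 h): 240·exp(−0.34657·1) = 169.706 mg/L
C(19) = 0.456 + 1.699 + 2.486 + 5.000 + 19.887 + 2.500 + 169.706 = 201.734 mg/L

201.734 mg/L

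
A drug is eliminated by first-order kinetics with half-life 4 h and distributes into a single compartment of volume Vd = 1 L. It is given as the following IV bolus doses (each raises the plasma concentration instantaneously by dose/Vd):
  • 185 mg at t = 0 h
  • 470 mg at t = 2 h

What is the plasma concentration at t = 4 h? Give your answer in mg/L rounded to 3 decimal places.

424.840 mg/L

k = ln 2 / 4 = 0.17329 per h
Dose 1 (185 mg at t=0 h): 185·exp(−0.17329·4) = 92.500 mg/L
Dose 2 (470 mg at t=2 h): 470·exp(−0.17329·2) = 332.340 mg/L
C(4) = 92.500 + 332.340 = 424.840 mg/L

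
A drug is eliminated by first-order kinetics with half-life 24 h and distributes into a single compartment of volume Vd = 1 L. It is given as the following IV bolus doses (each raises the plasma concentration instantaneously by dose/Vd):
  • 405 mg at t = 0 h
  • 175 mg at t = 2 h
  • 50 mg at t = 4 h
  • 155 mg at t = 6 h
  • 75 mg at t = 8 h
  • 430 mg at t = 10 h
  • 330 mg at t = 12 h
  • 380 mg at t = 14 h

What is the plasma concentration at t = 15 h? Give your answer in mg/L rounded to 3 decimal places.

1643.990 mg/L

k = ln 2 / 24 = 0.02888 per h
Dose 1 (405 mg at t=0 h): 405·exp(−0.02888·15) = 262.610 mg/L
Dose 2 (175 mg at t=2 h): 175·exp(−0.02888·13) = 120.221 mg/L
Dose 3 (50 mg at t=4 h): 50·exp(−0.02888·11) = 36.391 mg/L
Dose 4 (155 mg at t=6 h): 155·exp(−0.02888·9) = 119.521 mg/L
Dose 5 (75 mg at t=8 h): 75·exp(−0.02888·7) = 61.272 mg/L
Dose 6 (430 mg at t=10 h): 430·exp(−0.02888·5) = 372.181 mg/L
Dose 7 (330 mg at t=12 h): 330·exp(−0.02888·3) = 302.611 mg/L
Dose 8 (380 mg at t=14 h): 380·exp(−0.02888·1) = 369.182 mg/L
C(15) = 262.610 + 120.221 + 36.391 + 119.521 + 61.272 + 372.181 + 302.611 + 369.182 = 1643.990 mg/L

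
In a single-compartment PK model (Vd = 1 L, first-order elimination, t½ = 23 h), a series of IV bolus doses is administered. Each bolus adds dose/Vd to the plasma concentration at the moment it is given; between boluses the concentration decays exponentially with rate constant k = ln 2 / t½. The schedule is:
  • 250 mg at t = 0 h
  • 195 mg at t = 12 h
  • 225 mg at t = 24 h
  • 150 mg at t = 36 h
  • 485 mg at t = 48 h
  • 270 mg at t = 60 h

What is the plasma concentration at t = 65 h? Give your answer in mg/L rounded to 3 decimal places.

k = ln 2 / 23 = 0.03014 per h
Dose 1 (250 mg at t=0 h): 250·exp(−0.03014·65) = 35.254 mg/L
Dose 2 (195 mg at t=12 h): 195·exp(−0.03014·53) = 39.478 mg/L
Dose 3 (225 mg at t=24 h): 225·exp(−0.03014·41) = 65.398 mg/L
Dose 4 (150 mg at t=36 h): 150·exp(−0.03014·29) = 62.594 mg/L
Dose 5 (485 mg at t=48 h): 485·exp(−0.03014·17) = 290.564 mg/L
Dose 6 (270 mg at t=60 h): 270·exp(−0.03014·5) = 232.232 mg/L
C(65) = 35.254 + 39.478 + 65.398 + 62.594 + 290.564 + 232.232 = 725.519 mg/L

725.519 mg/L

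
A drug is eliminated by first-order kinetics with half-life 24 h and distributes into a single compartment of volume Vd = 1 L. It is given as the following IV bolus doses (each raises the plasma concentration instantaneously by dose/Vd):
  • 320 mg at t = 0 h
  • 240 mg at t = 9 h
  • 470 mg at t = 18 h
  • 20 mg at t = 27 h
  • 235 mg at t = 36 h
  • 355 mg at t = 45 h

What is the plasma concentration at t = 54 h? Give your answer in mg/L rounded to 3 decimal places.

721.517 mg/L

k = ln 2 / 24 = 0.02888 per h
Dose 1 (320 mg at t=0 h): 320·exp(−0.02888·54) = 67.272 mg/L
Dose 2 (240 mg at t=9 h): 240·exp(−0.02888·45) = 65.430 mg/L
Dose 3 (470 mg at t=18 h): 470·exp(−0.02888·36) = 166.170 mg/L
Dose 4 (20 mg at t=27 h): 20·exp(−0.02888·27) = 9.170 mg/L
Dose 5 (235 mg at t=36 h): 235·exp(−0.02888·18) = 139.732 mg/L
Dose 6 (355 mg at t=45 h): 355·exp(−0.02888·9) = 273.742 mg/L
C(54) = 67.272 + 65.430 + 166.170 + 9.170 + 139.732 + 273.742 = 721.517 mg/L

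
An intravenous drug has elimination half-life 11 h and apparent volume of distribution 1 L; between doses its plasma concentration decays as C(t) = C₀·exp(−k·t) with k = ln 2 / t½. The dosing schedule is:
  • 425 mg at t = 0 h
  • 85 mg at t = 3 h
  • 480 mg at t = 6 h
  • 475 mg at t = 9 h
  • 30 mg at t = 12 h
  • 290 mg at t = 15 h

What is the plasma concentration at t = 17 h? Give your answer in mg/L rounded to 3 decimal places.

k = ln 2 / 11 = 0.06301 per h
Dose 1 (425 mg at t=0 h): 425·exp(−0.06301·17) = 145.600 mg/L
Dose 2 (85 mg at t=3 h): 85·exp(−0.06301·14) = 35.180 mg/L
Dose 3 (480 mg at t=6 h): 480·exp(−0.06301·11) = 240.000 mg/L
Dose 4 (475 mg at t=9 h): 475·exp(−0.06301·8) = 286.921 mg/L
Dose 5 (30 mg at t=12 h): 30·exp(−0.06301·5) = 21.892 mg/L
Dose 6 (290 mg at t=15 h): 290·exp(−0.06301·2) = 255.661 mg/L
C(17) = 145.600 + 35.180 + 240.000 + 286.921 + 21.892 + 255.661 = 985.254 mg/L

985.254 mg/L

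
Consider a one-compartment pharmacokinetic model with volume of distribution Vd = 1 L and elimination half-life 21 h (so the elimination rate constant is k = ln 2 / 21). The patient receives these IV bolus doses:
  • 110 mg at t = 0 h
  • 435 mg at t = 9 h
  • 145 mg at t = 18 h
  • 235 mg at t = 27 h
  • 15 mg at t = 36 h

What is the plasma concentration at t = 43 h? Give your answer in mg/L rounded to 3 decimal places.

382.244 mg/L

k = ln 2 / 21 = 0.03301 per h
Dose 1 (110 mg at t=0 h): 110·exp(−0.03301·43) = 26.607 mg/L
Dose 2 (435 mg at t=9 h): 435·exp(−0.03301·34) = 141.614 mg/L
Dose 3 (145 mg at t=18 h): 145·exp(−0.03301·25) = 63.533 mg/L
Dose 4 (235 mg at t=27 h): 235·exp(−0.03301·16) = 138.584 mg/L
Dose 5 (15 mg at t=36 h): 15·exp(−0.03301·7) = 11.906 mg/L
C(43) = 26.607 + 141.614 + 63.533 + 138.584 + 11.906 = 382.244 mg/L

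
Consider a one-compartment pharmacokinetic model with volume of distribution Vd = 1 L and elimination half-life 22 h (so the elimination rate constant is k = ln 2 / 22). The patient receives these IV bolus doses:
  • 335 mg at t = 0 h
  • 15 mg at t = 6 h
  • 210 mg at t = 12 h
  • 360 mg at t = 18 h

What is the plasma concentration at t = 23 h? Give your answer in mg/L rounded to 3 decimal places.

k = ln 2 / 22 = 0.03151 per h
Dose 1 (335 mg at t=0 h): 335·exp(−0.03151·23) = 162.305 mg/L
Dose 2 (15 mg at t=6 h): 15·exp(−0.03151·17) = 8.780 mg/L
Dose 3 (210 mg at t=12 h): 210·exp(−0.03151·11) = 148.492 mg/L
Dose 4 (360 mg at t=18 h): 360·exp(−0.03151·5) = 307.529 mg/L
C(23) = 162.305 + 8.780 + 148.492 + 307.529 = 627.106 mg/L

627.106 mg/L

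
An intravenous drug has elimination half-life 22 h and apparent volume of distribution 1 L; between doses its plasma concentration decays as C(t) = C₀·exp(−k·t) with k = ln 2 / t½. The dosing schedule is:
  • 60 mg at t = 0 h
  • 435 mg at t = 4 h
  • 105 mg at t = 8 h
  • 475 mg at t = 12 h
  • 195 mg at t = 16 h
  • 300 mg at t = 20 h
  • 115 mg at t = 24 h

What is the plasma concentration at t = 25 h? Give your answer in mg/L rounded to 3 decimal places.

1143.139 mg/L

k = ln 2 / 22 = 0.03151 per h
Dose 1 (60 mg at t=0 h): 60·exp(−0.03151·25) = 27.294 mg/L
Dose 2 (435 mg at t=4 h): 435·exp(−0.03151·21) = 224.462 mg/L
Dose 3 (105 mg at t=8 h): 105·exp(−0.03151·17) = 61.458 mg/L
Dose 4 (475 mg at t=12 h): 475·exp(−0.03151·13) = 315.364 mg/L
Dose 5 (195 mg at t=16 h): 195·exp(−0.03151·9) = 146.854 mg/L
Dose 6 (300 mg at t=20 h): 300·exp(−0.03151·5) = 256.274 mg/L
Dose 7 (115 mg at t=24 h): 115·exp(−0.03151·1) = 111.433 mg/L
C(25) = 27.294 + 224.462 + 61.458 + 315.364 + 146.854 + 256.274 + 111.433 = 1143.139 mg/L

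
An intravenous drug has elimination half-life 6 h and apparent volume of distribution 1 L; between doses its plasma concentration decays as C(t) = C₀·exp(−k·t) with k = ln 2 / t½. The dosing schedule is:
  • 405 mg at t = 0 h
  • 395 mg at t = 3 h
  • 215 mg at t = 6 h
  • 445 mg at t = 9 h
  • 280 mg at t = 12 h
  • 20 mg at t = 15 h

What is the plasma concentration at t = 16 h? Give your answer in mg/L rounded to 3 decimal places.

611.912 mg/L

k = ln 2 / 6 = 0.11552 per h
Dose 1 (405 mg at t=0 h): 405·exp(−0.11552·16) = 63.784 mg/L
Dose 2 (395 mg at t=3 h): 395·exp(−0.11552·13) = 87.976 mg/L
Dose 3 (215 mg at t=6 h): 215·exp(−0.11552·10) = 67.721 mg/L
Dose 4 (445 mg at t=9 h): 445·exp(−0.11552·7) = 198.225 mg/L
Dose 5 (280 mg at t=12 h): 280·exp(−0.11552·4) = 176.389 mg/L
Dose 6 (20 mg at t=15 h): 20·exp(−0.11552·1) = 17.818 mg/L
C(16) = 63.784 + 87.976 + 67.721 + 198.225 + 176.389 + 17.818 = 611.912 mg/L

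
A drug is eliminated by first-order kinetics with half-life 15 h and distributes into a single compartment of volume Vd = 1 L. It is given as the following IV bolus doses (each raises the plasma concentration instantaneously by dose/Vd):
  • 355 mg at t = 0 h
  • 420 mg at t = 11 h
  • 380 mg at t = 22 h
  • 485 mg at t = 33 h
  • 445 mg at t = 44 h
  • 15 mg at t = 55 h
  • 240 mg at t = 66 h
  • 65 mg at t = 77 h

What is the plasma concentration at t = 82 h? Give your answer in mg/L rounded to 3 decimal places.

k = ln 2 / 15 = 0.04621 per h
Dose 1 (355 mg at t=0 h): 355·exp(−0.04621·82) = 8.028 mg/L
Dose 2 (420 mg at t=11 h): 420·exp(−0.04621·71) = 15.790 mg/L
Dose 3 (380 mg at t=22 h): 380·exp(−0.04621·60) = 23.750 mg/L
Dose 4 (485 mg at t=33 h): 485·exp(−0.04621·49) = 50.394 mg/L
Dose 5 (445 mg at t=44 h): 445·exp(−0.04621·38) = 76.869 mg/L
Dose 6 (15 mg at t=55 h): 15·exp(−0.04621·27) = 4.308 mg/L
Dose 7 (240 mg at t=66 h): 240·exp(−0.04621·16) = 114.581 mg/L
Dose 8 (65 mg at t=77 h): 65·exp(−0.04621·5) = 51.591 mg/L
C(82) = 8.028 + 15.790 + 23.750 + 50.394 + 76.869 + 4.308 + 114.581 + 51.591 = 345.309 mg/L

345.309 mg/L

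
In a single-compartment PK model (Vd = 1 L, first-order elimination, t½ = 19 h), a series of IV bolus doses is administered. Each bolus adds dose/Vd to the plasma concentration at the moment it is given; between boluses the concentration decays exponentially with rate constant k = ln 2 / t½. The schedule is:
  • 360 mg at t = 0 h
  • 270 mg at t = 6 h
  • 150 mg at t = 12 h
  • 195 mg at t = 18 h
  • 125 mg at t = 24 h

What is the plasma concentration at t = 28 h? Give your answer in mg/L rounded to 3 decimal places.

k = ln 2 / 19 = 0.03648 per h
Dose 1 (360 mg at t=0 h): 360·exp(−0.03648·28) = 129.622 mg/L
Dose 2 (270 mg at t=6 h): 270·exp(−0.03648·22) = 121.005 mg/L
Dose 3 (150 mg at t=12 h): 150·exp(−0.03648·16) = 83.674 mg/L
Dose 4 (195 mg at t=18 h): 195·exp(−0.03648·10) = 135.393 mg/L
Dose 5 (125 mg at t=24 h): 125·exp(−0.03648·4) = 108.028 mg/L
C(28) = 129.622 + 121.005 + 83.674 + 135.393 + 108.028 = 577.723 mg/L

577.723 mg/L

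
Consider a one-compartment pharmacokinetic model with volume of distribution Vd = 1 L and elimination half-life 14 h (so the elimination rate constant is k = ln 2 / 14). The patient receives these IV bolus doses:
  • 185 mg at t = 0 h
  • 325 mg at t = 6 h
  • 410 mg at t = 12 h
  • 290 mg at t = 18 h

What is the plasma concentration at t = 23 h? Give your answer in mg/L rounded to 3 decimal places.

k = ln 2 / 14 = 0.04951 per h
Dose 1 (185 mg at t=0 h): 185·exp(−0.04951·23) = 59.241 mg/L
Dose 2 (325 mg at t=6 h): 325·exp(−0.04951·17) = 140.071 mg/L
Dose 3 (410 mg at t=12 h): 410·exp(−0.04951·11) = 237.827 mg/L
Dose 4 (290 mg at t=18 h): 290·exp(−0.04951·5) = 226.406 mg/L
C(23) = 59.241 + 140.071 + 237.827 + 226.406 = 663.544 mg/L

663.544 mg/L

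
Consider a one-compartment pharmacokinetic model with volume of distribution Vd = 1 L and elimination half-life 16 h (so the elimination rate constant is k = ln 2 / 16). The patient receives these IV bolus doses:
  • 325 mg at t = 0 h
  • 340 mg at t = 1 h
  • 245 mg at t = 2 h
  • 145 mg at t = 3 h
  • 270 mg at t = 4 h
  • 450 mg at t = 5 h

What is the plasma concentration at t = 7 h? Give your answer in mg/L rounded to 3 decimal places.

1471.121 mg/L

k = ln 2 / 16 = 0.04332 per h
Dose 1 (325 mg at t=0 h): 325·exp(−0.04332·7) = 239.984 mg/L
Dose 2 (340 mg at t=1 h): 340·exp(−0.04332·6) = 262.176 mg/L
Dose 3 (245 mg at t=2 h): 245·exp(−0.04332·5) = 197.285 mg/L
Dose 4 (145 mg at t=3 h): 145·exp(−0.04332·4) = 121.930 mg/L
Dose 5 (270 mg at t=4 h): 270·exp(−0.04332·3) = 237.094 mg/L
Dose 6 (450 mg at t=5 h): 450·exp(−0.04332·2) = 412.652 mg/L
C(7) = 239.984 + 262.176 + 197.285 + 121.930 + 237.094 + 412.652 = 1471.121 mg/L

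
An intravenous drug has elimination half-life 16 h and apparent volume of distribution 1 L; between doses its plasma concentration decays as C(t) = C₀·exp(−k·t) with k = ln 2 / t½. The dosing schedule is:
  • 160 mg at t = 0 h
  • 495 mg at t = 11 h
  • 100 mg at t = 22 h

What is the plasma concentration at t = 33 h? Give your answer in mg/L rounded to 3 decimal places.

291.246 mg/L

k = ln 2 / 16 = 0.04332 per h
Dose 1 (160 mg at t=0 h): 160·exp(−0.04332·33) = 38.304 mg/L
Dose 2 (495 mg at t=11 h): 495·exp(−0.04332·22) = 190.849 mg/L
Dose 3 (100 mg at t=22 h): 100·exp(−0.04332·11) = 62.093 mg/L
C(33) = 38.304 + 190.849 + 62.093 = 291.246 mg/L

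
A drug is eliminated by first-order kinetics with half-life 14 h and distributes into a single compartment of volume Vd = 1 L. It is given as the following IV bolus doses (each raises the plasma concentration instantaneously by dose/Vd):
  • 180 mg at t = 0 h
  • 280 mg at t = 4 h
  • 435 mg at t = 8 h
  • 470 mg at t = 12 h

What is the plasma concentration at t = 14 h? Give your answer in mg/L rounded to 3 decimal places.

1009.556 mg/L

k = ln 2 / 14 = 0.04951 per h
Dose 1 (180 mg at t=0 h): 180·exp(−0.04951·14) = 90.000 mg/L
Dose 2 (280 mg at t=4 h): 280·exp(−0.04951·10) = 170.662 mg/L
Dose 3 (435 mg at t=8 h): 435·exp(−0.04951·6) = 323.204 mg/L
Dose 4 (470 mg at t=12 h): 470·exp(−0.04951·2) = 425.690 mg/L
C(14) = 90.000 + 170.662 + 323.204 + 425.690 = 1009.556 mg/L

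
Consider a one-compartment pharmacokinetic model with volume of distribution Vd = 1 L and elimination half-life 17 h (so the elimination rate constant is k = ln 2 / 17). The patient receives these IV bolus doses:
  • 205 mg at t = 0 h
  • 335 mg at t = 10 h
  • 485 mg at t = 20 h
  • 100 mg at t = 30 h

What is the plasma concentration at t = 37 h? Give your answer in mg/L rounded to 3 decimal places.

k = ln 2 / 17 = 0.04077 per h
Dose 1 (205 mg at t=0 h): 205·exp(−0.04077·37) = 45.349 mg/L
Dose 2 (335 mg at t=10 h): 335·exp(−0.04077·27) = 111.414 mg/L
Dose 3 (485 mg at t=20 h): 485·exp(−0.04077·17) = 242.500 mg/L
Dose 4 (100 mg at t=30 h): 100·exp(−0.04077·7) = 75.170 mg/L
C(37) = 45.349 + 111.414 + 242.500 + 75.170 = 474.433 mg/L

474.433 mg/L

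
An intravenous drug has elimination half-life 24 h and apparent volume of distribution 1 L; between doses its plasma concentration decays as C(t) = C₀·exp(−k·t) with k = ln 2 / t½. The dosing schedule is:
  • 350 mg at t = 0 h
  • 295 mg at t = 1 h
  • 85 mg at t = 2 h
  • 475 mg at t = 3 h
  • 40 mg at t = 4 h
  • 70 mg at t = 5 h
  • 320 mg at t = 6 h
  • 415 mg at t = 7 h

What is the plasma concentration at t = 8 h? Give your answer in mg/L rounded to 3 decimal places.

1806.456 mg/L

k = ln 2 / 24 = 0.02888 per h
Dose 1 (350 mg at t=0 h): 350·exp(−0.02888·8) = 277.795 mg/L
Dose 2 (295 mg at t=1 h): 295·exp(−0.02888·7) = 241.003 mg/L
Dose 3 (85 mg at t=2 h): 85·exp(−0.02888·6) = 71.476 mg/L
Dose 4 (475 mg at t=3 h): 475·exp(−0.02888·5) = 411.130 mg/L
Dose 5 (40 mg at t=4 h): 40·exp(−0.02888·4) = 35.636 mg/L
Dose 6 (70 mg at t=5 h): 70·exp(−0.02888·3) = 64.190 mg/L
Dose 7 (320 mg at t=6 h): 320·exp(−0.02888·2) = 302.040 mg/L
Dose 8 (415 mg at t=7 h): 415·exp(−0.02888·1) = 403.186 mg/L
C(8) = 277.795 + 241.003 + 71.476 + 411.130 + 35.636 + 64.190 + 302.040 + 403.186 = 1806.456 mg/L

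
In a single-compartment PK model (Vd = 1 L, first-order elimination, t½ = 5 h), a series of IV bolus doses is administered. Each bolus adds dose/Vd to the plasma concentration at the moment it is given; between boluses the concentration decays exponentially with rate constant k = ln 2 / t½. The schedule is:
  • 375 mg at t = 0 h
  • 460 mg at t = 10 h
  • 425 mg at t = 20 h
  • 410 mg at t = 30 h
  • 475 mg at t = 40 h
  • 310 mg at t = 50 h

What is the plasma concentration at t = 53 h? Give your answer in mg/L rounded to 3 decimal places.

k = ln 2 / 5 = 0.13863 per h
Dose 1 (375 mg at t=0 h): 375·exp(−0.13863·53) = 0.242 mg/L
Dose 2 (460 mg at t=10 h): 460·exp(−0.13863·43) = 1.185 mg/L
Dose 3 (425 mg at t=20 h): 425·exp(−0.13863·33) = 4.381 mg/L
Dose 4 (410 mg at t=30 h): 410·exp(−0.13863·23) = 16.906 mg/L
Dose 5 (475 mg at t=40 h): 475·exp(−0.13863·13) = 78.346 mg/L
Dose 6 (310 mg at t=50 h): 310·exp(−0.13863·3) = 204.524 mg/L
C(53) = 0.242 + 1.185 + 4.381 + 16.906 + 78.346 + 204.524 = 305.584 mg/L

305.584 mg/L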